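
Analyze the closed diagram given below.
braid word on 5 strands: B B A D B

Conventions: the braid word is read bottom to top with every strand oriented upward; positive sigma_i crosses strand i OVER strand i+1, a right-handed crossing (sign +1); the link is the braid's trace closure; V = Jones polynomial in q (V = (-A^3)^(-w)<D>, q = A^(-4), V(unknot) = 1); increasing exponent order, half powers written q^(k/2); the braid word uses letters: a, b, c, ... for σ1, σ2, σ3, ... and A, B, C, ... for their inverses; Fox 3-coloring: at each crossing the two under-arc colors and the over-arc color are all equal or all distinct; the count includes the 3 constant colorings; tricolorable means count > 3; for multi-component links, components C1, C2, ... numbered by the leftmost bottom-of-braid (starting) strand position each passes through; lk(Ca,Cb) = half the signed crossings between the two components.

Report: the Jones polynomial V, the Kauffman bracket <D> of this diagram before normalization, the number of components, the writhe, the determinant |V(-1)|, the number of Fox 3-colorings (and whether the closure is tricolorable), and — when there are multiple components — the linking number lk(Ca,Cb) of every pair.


V = q^(-9/2) - q^(-5/2) - q^(-3/2) - q^(-1/2)
<D> = A^-13 + A^-9 + A^-5 - A^3 (w = -5)
2 components over 5 crossings, w = -5
lk(C1,C2): 0
27 Fox colorings among 3^5, |V(-1)| = 0: tricolorable
why: span 4 respects span(V) <= c + mu - 1 = 6 for this 2-component diagram


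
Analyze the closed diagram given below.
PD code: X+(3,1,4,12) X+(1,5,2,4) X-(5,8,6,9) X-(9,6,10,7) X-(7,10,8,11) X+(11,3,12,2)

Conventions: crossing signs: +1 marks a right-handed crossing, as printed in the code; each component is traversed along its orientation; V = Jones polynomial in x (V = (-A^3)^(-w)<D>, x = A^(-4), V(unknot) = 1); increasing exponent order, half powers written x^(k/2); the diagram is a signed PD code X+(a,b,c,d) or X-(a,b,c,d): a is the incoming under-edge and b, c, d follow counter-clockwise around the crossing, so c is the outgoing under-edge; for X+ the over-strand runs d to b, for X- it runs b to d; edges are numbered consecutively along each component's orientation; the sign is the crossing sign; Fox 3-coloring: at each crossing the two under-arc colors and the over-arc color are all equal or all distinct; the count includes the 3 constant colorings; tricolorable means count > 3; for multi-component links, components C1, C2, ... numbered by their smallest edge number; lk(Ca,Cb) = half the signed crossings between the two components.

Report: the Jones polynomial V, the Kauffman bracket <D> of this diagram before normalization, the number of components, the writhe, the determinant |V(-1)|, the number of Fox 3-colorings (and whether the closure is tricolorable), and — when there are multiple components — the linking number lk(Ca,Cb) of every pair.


V(x) = -x^-3 + x^-2 - x^-1 + 3 - x + x^2 - x^3
bracket: -A^-12 + A^-8 - A^-4 + 3 - A^4 + A^8 - A^12, w = 0
1 component, writhe 0, over 6 crossings
det 9, colorings 27 of 3^6 — tricolorable
observation: V is palindromic (span 6, det 9): x -> 1/x fixes it; necessary, not sufficient, for amphichirality


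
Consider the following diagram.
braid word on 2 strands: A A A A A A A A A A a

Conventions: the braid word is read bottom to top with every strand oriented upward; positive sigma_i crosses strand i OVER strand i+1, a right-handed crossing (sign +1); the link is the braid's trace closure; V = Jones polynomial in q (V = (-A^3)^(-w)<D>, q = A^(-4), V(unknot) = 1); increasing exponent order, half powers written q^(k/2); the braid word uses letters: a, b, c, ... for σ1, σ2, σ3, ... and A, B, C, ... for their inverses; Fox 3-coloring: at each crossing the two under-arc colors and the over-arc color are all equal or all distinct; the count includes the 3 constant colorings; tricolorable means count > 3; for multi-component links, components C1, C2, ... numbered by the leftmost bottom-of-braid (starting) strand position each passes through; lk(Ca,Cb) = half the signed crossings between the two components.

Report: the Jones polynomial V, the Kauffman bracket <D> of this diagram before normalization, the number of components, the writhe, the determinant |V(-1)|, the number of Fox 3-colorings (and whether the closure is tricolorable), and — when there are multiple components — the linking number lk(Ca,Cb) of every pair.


V = -q^-13 + q^-12 - q^-11 + q^-10 - q^-9 + q^-8 - q^-7 + q^-6 + q^-4
<D> = -A^-11 - A^-3 + A - A^5 + A^9 - A^13 + A^17 - A^21 + A^25 (w = -9)
1 component over 11 crossings, w = -9
9 Fox colorings among 3^11, |V(-1)| = 9: tricolorable
why: the span of V is 9, forcing >= 9 crossings in any diagram


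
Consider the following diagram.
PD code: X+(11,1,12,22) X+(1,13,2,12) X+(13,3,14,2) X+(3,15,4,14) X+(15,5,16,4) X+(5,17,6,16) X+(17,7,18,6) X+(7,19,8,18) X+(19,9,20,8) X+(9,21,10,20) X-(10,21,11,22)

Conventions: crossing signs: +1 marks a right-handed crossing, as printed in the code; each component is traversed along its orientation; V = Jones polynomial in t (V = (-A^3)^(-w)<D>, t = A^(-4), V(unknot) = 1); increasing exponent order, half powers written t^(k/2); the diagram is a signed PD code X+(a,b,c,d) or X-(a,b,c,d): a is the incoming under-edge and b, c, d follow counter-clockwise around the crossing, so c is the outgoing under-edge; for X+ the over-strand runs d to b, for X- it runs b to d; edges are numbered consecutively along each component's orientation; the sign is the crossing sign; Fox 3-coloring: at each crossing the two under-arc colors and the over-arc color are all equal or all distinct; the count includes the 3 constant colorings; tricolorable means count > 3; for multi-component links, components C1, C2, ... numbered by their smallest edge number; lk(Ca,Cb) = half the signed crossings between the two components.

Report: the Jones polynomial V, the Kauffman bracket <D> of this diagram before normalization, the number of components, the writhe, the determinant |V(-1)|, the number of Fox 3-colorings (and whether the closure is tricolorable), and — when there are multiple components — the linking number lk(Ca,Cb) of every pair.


V(t) = t^4 + t^6 - t^7 + t^8 - t^9 + t^10 - t^11 + t^12 - t^13
bracket: A^-25 - A^-21 + A^-17 - A^-13 + A^-9 - A^-5 + A^-1 - A^3 - A^11, w = +9
1 component, writhe +9, over 11 crossings
det 9, colorings 9 of 3^11 — tricolorable
observation: V spans 9 powers of t: at least 9 crossings in any diagram


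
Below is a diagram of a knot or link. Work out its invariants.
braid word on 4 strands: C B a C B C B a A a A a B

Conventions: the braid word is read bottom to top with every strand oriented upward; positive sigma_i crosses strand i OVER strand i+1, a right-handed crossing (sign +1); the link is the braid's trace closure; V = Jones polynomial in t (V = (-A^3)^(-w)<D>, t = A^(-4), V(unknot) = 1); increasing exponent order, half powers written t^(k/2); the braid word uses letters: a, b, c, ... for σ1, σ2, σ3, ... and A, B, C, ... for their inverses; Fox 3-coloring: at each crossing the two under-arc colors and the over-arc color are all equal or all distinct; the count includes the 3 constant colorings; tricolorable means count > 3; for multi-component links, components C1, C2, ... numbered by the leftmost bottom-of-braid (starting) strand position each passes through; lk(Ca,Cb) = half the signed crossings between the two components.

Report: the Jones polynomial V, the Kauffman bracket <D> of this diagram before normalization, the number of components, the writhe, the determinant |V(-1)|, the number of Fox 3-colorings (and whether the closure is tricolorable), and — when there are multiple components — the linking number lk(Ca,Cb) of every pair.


V = -t^-7 + 2t^-6 - 2t^-5 + 2t^-4 - 2t^-3 + 2t^-2 - t^-1 + 1
<D> = -A^-15 + A^-11 - 2A^-7 + 2A^-3 - 2A + 2A^5 - 2A^9 + A^13 (w = -5)
1 component over 13 crossings, w = -5
3 Fox colorings among 3^13, |V(-1)| = 13: not tricolorable
why: |V(-1)| = 13: so not tricolorable, since 3 does not divide 13


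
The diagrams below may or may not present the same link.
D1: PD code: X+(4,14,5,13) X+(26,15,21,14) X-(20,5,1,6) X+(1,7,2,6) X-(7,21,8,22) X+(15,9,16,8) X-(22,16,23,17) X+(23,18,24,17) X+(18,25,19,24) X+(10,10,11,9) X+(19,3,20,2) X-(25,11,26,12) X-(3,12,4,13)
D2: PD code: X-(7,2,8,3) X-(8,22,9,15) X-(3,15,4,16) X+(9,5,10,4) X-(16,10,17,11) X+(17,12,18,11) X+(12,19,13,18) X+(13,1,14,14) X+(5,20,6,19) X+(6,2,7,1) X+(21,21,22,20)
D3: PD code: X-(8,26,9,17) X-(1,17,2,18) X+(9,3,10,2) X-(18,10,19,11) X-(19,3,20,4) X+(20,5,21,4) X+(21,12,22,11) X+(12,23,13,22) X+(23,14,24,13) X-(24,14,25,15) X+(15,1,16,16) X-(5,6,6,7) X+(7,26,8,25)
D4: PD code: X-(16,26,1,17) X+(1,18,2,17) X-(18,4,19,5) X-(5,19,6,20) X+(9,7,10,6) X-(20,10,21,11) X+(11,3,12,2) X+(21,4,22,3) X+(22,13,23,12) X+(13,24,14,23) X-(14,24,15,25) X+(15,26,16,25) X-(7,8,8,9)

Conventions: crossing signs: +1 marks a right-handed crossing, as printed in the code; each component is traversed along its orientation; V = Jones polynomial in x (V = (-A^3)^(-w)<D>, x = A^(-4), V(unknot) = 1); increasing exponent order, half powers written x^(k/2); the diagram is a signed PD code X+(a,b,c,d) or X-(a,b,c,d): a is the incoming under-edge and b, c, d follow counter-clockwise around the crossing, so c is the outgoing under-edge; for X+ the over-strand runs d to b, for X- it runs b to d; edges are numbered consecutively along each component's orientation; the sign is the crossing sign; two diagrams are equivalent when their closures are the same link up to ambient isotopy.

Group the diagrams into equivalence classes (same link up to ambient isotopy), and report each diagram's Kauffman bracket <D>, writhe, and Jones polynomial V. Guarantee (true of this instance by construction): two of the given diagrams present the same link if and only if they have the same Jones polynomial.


classes: {D1, D2, D3, D4}
V(D1) = -x^(-1/2) - x^(1/2)  [13 crossings, <D> = A^7 + A^11, w = +3]
V(D2) = -x^(-1/2) - x^(1/2)  [11 crossings, <D> = A^7 + A^11, w = +3]
V(D3) = -x^(-1/2) - x^(1/2)  [13 crossings, <D> = A + A^5, w = +1]
V(D4) = -x^(-1/2) - x^(1/2)  (w +1, c 13, <D> = A + A^5)
note: one V(x) for all 4 diagrams — one class (guaranteed)


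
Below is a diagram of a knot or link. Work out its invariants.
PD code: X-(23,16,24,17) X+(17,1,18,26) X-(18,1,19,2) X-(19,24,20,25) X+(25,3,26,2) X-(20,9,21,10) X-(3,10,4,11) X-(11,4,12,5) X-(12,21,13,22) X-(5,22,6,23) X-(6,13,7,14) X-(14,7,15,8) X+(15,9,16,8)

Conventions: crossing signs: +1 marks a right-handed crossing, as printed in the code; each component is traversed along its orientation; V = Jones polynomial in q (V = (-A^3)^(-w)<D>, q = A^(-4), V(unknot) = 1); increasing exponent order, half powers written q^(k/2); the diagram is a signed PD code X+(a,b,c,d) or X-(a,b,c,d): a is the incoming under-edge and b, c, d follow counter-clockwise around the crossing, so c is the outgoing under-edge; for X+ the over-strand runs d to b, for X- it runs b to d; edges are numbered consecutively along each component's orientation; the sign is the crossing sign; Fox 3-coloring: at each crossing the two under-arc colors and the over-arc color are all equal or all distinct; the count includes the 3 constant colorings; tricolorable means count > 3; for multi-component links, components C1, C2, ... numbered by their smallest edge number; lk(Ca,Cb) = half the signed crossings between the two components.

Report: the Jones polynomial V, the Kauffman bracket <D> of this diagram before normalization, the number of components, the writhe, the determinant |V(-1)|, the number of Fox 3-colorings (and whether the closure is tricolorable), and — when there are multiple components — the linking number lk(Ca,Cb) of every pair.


Jones polynomial: V(q) = -q^-8 + q^-5 + q^-3
<D> = -A^-9 - A^-1 + A^11; writhe -7
components 1, writhe -7 (13 crossings)
3-colorings: 9 of 3^13, det 3 — tricolorable
note: the span of V is 5, forcing >= 5 crossings in any diagram


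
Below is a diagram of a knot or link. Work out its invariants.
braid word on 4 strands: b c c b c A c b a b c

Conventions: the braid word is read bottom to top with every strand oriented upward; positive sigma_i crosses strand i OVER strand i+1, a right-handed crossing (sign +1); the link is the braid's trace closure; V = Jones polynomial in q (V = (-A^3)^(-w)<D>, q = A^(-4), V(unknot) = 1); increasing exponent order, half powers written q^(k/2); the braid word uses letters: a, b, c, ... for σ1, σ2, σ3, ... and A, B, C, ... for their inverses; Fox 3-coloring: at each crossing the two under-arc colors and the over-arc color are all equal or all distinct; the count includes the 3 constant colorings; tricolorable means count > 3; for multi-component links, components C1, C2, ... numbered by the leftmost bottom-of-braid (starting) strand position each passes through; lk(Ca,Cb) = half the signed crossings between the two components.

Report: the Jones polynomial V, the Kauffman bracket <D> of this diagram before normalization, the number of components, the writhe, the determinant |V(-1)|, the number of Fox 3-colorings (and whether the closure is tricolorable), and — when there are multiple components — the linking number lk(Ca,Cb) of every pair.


V = q^3 + q^5 - q^8
<D> = A^-5 - A^7 - A^15 (w = +9)
1 component over 11 crossings, w = +9
9 Fox colorings among 3^11, |V(-1)| = 3: tricolorable
why: the span of V is 5, forcing >= 5 crossings in any diagram


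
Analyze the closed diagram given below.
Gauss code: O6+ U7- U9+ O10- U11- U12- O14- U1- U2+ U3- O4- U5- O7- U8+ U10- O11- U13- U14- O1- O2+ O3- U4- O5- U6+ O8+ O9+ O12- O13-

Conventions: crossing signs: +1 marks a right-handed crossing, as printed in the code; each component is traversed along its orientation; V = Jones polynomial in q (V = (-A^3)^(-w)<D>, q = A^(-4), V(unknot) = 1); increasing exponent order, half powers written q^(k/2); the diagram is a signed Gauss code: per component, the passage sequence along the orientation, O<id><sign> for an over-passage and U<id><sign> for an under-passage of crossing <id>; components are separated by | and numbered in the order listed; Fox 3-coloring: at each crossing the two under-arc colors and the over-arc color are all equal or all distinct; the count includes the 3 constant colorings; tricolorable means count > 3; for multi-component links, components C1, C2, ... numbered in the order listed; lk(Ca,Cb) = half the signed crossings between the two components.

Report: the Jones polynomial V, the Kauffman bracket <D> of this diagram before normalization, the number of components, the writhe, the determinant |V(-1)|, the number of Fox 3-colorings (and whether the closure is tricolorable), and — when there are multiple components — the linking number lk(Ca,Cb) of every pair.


V = -q^-10 + q^-9 - q^-8 + q^-7 - q^-6 + q^-5 + q^-3
<D> = A^-6 + A^2 - A^6 + A^10 - A^14 + A^18 - A^22 (w = -6)
1 component over 14 crossings, w = -6
3 Fox colorings among 3^14, |V(-1)| = 7: not tricolorable
why: V spans 7 powers of q: at least 7 crossings in any diagram


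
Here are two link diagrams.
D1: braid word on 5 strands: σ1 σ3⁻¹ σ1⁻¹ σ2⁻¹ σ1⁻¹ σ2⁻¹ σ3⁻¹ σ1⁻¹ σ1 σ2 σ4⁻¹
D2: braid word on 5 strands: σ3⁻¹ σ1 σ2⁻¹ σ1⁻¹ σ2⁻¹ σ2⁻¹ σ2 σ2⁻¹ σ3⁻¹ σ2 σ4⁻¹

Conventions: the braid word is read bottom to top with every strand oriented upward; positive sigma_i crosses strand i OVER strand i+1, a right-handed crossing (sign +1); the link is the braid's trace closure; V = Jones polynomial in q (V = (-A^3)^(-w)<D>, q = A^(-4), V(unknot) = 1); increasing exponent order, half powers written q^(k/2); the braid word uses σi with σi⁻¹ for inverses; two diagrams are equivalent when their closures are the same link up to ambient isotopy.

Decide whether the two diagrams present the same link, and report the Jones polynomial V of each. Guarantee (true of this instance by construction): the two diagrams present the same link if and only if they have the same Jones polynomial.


equivalent: yes
D1 (bracket A^-13 - A^-9 + A^-5 + A^3; 11 crossings at w = -5): V = -q^(-9/2) - q^(-5/2) + q^(-3/2) - q^(-1/2)
D2 (bracket A^-13 - A^-9 + A^-5 + A^3; 11 crossings at w = -5): V = -q^(-9/2) - q^(-5/2) + q^(-3/2) - q^(-1/2)
key observation: all 2 diagrams share one V(q), hence one class


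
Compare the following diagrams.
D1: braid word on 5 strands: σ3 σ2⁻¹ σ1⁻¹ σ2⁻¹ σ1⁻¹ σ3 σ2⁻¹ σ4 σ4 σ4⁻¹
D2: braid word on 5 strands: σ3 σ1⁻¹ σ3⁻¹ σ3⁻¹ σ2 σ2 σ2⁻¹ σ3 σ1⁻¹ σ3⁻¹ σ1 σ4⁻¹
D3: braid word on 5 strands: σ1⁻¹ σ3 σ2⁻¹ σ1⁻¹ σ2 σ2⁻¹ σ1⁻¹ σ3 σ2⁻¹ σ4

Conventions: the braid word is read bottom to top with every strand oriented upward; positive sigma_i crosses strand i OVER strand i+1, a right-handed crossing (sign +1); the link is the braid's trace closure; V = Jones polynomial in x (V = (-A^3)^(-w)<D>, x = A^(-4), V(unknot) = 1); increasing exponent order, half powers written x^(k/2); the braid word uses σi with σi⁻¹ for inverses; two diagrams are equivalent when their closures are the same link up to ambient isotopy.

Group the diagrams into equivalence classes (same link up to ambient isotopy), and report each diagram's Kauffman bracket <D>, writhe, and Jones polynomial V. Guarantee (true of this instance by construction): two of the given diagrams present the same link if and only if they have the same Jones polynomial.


grouping into links: {D1, D3} | {D2}
V(D1) = x^-5 - 2x^-4 + 2x^-3 - 2x^-2 + 2x^-1 - 1 + x  (w -2, c 10, <D> = A^-10 - A^-6 + 2A^-2 - 2A^2 + 2A^6 - 2A^10 + A^14)
D2 (bracket A^-6; 12 crossings at w = -2): V = 1
V(D3) = x^-5 - 2x^-4 + 2x^-3 - 2x^-2 + 2x^-1 - 1 + x  (w -2, c 10, <D> = A^-10 - A^-6 + 2A^-2 - 2A^2 + 2A^6 - 2A^10 + A^14)
key observation: V(x) takes 2 values over 3 diagrams, fixing the grouping


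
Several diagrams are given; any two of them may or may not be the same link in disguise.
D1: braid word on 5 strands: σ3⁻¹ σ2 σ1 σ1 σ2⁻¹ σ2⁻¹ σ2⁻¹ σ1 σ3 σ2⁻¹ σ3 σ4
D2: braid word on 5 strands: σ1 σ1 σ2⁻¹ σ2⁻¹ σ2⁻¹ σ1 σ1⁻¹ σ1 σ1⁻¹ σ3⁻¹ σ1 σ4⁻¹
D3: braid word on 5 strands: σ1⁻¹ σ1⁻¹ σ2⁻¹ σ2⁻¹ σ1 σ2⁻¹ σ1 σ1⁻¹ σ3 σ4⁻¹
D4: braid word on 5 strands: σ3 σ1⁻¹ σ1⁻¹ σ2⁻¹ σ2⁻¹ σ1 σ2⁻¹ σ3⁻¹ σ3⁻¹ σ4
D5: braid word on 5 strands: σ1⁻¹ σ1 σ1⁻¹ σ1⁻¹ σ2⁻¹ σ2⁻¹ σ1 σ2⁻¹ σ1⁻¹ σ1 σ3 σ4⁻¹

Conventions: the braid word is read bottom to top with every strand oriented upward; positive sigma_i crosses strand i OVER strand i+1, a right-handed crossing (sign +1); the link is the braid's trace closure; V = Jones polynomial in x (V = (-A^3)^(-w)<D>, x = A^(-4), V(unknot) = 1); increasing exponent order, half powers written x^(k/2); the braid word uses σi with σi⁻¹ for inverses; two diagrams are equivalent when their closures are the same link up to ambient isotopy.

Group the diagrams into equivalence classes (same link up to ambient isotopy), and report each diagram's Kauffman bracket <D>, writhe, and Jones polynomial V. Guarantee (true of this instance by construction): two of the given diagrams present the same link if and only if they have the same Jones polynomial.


equivalence classes: {D1, D2} | {D3, D4, D5}
D1 (bracket -A^-6 + A^-2 - A^2 + 3A^6 - A^10 + A^14 - A^18; 12 crossings at w = +2): V = -x^-3 + x^-2 - x^-1 + 3 - x + x^2 - x^3
D2 (bracket -A^-18 + A^-14 - A^-10 + 3A^-6 - A^-2 + A^2 - A^6; 12 crossings at w = -2): V = -x^-3 + x^-2 - x^-1 + 3 - x + x^2 - x^3
V(D3) = -x^-6 + x^-5 - x^-4 + 2x^-3 - x^-2 + x^-1  [10 crossings, <D> = A^-8 - A^-4 + 2 - A^4 + A^8 - A^12, w = -4]
V(D4) = -x^-6 + x^-5 - x^-4 + 2x^-3 - x^-2 + x^-1  (w -4, c 10, <D> = A^-8 - A^-4 + 2 - A^4 + A^8 - A^12)
V(D5) = -x^-6 + x^-5 - x^-4 + 2x^-3 - x^-2 + x^-1  [12 crossings, <D> = A^-8 - A^-4 + 2 - A^4 + A^8 - A^12, w = -4]
observation: 2 values of V(x) split the 5 diagrams


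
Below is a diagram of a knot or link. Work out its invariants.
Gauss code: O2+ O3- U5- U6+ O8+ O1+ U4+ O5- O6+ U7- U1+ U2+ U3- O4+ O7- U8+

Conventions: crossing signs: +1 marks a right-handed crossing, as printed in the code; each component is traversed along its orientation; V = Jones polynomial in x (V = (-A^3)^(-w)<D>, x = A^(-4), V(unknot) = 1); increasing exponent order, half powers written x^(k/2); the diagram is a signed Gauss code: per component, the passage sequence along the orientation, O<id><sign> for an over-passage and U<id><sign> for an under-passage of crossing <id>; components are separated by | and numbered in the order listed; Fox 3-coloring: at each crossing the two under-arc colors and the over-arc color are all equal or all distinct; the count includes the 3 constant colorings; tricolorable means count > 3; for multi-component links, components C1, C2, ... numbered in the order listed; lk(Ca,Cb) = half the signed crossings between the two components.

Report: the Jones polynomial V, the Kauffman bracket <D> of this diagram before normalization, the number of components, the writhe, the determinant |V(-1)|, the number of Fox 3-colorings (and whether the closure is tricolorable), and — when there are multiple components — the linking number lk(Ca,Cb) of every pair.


V = 1
<D> = A^6 (w = +2)
1 component over 8 crossings, w = +2
3 Fox colorings among 3^8, |V(-1)| = 1: not tricolorable
why: det 1 = |V(-1)|; not divisible by 3, so not tricolorable


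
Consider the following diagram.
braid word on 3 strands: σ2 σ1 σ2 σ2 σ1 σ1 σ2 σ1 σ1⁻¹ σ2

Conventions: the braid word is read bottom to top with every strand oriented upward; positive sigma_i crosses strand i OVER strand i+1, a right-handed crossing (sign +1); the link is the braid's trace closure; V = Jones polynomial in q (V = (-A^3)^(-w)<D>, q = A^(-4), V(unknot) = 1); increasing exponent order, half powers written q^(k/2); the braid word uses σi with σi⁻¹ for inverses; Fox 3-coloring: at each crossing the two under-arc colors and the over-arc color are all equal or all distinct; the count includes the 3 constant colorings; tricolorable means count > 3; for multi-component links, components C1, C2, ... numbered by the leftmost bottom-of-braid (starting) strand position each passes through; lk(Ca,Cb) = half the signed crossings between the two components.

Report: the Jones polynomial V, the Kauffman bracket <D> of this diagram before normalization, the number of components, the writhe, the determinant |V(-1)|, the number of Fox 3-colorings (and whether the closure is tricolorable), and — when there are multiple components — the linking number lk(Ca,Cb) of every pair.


Jones polynomial: V(q) = q^3 + q^5 - q^8
<D> = -A^-8 + A^4 + A^12; writhe +8
components 1, writhe +8 (10 crossings)
3-colorings: 9 of 3^10, det 3 — tricolorable
note: free reduction leaves σ2 σ1 σ2 σ2 σ1 σ1 σ2 σ2 of the original 10 letters


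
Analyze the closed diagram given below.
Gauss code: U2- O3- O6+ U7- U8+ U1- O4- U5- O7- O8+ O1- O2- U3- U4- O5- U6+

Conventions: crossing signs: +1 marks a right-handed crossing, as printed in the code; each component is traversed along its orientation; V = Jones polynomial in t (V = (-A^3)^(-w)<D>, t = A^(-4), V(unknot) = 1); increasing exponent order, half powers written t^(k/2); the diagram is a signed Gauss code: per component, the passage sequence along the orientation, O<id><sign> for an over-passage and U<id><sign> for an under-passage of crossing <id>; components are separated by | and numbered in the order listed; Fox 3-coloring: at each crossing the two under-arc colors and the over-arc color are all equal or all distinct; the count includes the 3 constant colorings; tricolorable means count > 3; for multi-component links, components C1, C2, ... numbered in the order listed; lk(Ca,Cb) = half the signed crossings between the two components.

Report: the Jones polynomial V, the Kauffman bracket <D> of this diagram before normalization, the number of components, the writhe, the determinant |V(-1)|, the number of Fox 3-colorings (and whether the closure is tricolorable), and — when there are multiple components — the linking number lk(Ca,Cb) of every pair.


V(t) = -t^-6 + t^-5 - t^-4 + 2t^-3 - t^-2 + t^-1
bracket: A^-8 - A^-4 + 2 - A^4 + A^8 - A^12, w = -4
1 component, writhe -4, over 8 crossings
det 7, colorings 3 of 3^8 — not tricolorable
observation: w = -4 (over 8 crossings) is diagram-only; (-A^3)^(4) removes it from V


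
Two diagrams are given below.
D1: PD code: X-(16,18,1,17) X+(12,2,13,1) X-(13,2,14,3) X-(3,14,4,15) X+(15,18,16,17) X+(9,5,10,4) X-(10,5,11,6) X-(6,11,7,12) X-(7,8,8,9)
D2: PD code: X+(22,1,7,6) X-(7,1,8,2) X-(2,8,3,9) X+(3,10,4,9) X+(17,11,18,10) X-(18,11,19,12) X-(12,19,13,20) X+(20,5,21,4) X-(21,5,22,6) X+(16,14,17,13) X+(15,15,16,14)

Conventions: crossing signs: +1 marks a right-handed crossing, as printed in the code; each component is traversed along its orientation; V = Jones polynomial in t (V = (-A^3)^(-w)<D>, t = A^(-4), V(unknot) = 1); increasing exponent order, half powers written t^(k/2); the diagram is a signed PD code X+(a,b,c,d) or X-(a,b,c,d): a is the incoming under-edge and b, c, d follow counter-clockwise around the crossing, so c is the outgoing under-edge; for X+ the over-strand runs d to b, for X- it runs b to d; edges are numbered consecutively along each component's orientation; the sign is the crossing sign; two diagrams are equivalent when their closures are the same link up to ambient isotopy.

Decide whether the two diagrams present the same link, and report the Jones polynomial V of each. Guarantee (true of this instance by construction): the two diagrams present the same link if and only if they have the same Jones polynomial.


equivalent: yes
D1 (bracket A^-11 + A^-7; 9 crossings at w = -3): V = -t^(-1/2) - t^(1/2)
D2 (bracket A + A^5; 11 crossings at w = +1): V = -t^(-1/2) - t^(1/2)
key observation: from 9 to 11 crossings by R-moves: one link, two diagrams


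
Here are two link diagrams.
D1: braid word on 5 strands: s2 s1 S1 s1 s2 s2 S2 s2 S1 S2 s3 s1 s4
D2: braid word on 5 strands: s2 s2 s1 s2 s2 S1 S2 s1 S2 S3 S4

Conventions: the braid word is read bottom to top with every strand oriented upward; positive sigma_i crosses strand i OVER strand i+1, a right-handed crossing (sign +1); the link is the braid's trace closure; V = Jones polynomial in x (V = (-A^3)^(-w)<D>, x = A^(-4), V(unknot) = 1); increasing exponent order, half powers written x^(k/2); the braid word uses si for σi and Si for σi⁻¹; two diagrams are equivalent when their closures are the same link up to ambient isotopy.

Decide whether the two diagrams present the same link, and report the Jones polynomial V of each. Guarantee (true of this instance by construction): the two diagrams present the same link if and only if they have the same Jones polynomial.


equivalent: yes
V(D1) = -x^(1/2) - x^(3/2) - x^(5/2) + x^(9/2)  (w +5, c 13, <D> = -A^-3 + A^5 + A^9 + A^13)
V(D2) = -x^(1/2) - x^(3/2) - x^(5/2) + x^(9/2)  [11 crossings, <D> = -A^-15 + A^-7 + A^-3 + A, w = +1]
key observation: Markov moves rewrite D1 (13 crossings) into D2 (11)


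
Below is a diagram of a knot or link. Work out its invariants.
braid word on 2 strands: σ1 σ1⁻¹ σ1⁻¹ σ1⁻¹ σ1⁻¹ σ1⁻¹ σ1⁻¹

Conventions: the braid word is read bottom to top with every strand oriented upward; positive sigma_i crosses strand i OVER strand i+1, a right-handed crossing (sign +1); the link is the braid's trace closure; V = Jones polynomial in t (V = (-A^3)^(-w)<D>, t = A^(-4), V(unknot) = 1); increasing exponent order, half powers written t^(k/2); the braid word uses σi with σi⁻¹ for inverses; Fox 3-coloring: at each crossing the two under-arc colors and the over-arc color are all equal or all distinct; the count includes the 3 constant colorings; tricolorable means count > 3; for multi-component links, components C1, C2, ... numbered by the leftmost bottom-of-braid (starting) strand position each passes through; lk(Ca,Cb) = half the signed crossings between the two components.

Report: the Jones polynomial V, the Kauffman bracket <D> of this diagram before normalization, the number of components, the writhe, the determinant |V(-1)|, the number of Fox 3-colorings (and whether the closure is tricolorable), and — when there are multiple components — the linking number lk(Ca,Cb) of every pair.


Jones polynomial: V(t) = -t^-7 + t^-6 - t^-5 + t^-4 + t^-2
<D> = -A^-7 - A + A^5 - A^9 + A^13; writhe -5
components 1, writhe -5 (7 crossings)
3-colorings: 3 of 3^7, det 5 — not tricolorable
note: w = -5 shifts under R1 moves; the (-A^3)^(5) factor cancels that in V


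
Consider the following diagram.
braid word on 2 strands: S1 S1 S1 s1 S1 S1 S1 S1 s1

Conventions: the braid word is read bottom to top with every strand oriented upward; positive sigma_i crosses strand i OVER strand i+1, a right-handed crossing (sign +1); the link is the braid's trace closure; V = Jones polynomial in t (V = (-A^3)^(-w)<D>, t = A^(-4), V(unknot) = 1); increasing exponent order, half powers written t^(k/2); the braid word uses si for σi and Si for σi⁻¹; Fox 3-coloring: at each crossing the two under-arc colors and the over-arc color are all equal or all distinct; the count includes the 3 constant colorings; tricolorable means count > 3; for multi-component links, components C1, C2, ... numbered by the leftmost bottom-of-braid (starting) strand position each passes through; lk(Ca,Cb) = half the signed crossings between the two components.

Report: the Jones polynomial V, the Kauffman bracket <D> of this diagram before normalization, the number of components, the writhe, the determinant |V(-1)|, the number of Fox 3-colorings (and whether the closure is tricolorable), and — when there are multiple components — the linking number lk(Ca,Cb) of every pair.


V(t) = -t^-7 + t^-6 - t^-5 + t^-4 + t^-2
bracket: -A^-7 - A + A^5 - A^9 + A^13, w = -5
1 component, writhe -5, over 9 crossings
det 5, colorings 3 of 3^9 — not tricolorable
observation: inverse pairs cancel, leaving σ1⁻¹ σ1⁻¹ σ1⁻¹ σ1⁻¹ σ1⁻¹


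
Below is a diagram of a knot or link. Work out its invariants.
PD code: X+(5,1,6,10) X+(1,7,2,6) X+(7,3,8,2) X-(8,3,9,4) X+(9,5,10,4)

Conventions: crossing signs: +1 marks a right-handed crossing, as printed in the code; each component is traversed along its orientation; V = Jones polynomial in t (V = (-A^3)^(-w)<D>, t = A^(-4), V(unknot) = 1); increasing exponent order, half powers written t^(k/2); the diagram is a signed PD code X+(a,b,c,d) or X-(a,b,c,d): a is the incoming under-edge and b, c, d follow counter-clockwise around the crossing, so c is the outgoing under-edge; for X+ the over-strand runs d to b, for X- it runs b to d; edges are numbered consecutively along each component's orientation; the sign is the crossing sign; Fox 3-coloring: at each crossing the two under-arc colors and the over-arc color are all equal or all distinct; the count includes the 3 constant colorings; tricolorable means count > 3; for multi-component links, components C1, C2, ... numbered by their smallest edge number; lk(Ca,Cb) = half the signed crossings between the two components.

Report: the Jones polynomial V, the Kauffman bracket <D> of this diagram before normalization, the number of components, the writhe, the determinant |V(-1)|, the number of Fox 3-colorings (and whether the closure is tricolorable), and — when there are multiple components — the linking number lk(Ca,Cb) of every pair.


V = t + t^3 - t^4
<D> = A^-7 - A^-3 - A^5 (w = +3)
1 component over 5 crossings, w = +3
9 Fox colorings among 3^5, |V(-1)| = 3: tricolorable
why: the span of V is 3, forcing >= 3 crossings in any diagram


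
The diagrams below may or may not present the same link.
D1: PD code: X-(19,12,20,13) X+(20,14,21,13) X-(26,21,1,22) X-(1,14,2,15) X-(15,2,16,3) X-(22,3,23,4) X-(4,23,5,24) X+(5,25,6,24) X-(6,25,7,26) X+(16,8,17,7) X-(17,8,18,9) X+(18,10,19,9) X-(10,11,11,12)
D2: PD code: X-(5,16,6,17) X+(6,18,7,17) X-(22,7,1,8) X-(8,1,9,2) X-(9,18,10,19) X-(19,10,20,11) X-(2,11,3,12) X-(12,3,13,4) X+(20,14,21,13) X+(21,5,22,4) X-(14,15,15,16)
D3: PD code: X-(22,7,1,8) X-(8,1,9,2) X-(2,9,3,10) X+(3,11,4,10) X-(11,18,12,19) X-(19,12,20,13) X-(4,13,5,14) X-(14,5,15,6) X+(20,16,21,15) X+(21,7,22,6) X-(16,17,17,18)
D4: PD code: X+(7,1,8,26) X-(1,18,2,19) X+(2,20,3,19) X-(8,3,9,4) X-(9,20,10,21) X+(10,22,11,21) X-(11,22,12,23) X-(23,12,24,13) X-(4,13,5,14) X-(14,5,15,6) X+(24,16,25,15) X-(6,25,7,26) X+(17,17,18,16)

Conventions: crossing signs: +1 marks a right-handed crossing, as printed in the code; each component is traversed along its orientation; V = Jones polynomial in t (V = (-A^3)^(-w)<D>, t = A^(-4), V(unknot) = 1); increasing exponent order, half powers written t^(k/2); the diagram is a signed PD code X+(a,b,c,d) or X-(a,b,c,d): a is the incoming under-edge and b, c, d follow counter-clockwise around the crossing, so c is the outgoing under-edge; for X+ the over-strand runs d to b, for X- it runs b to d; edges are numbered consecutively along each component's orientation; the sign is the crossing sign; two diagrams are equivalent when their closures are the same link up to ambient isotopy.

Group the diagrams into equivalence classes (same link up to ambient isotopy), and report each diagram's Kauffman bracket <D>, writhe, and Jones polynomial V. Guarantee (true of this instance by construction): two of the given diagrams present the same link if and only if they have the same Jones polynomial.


grouping into links: {D1, D2, D3, D4}
V(D1) = -t^-6 + t^-5 - t^-4 + 2t^-3 - t^-2 + t^-1  (w -5, c 13, <D> = -A^-11 + A^-7 - 2A^-3 + A - A^5 + A^9)
D2 (bracket -A^-11 + A^-7 - 2A^-3 + A - A^5 + A^9; 11 crossings at w = -5): V = -t^-6 + t^-5 - t^-4 + 2t^-3 - t^-2 + t^-1
V(D3) = -t^-6 + t^-5 - t^-4 + 2t^-3 - t^-2 + t^-1  (w -5, c 11, <D> = -A^-11 + A^-7 - 2A^-3 + A - A^5 + A^9)
V(D4) = -t^-6 + t^-5 - t^-4 + 2t^-3 - t^-2 + t^-1  [13 crossings, <D> = -A^-5 + A^-1 - 2A^3 + A^7 - A^11 + A^15, w = -3]
why: one V(t) for all 4 diagrams — one class (guaranteed)


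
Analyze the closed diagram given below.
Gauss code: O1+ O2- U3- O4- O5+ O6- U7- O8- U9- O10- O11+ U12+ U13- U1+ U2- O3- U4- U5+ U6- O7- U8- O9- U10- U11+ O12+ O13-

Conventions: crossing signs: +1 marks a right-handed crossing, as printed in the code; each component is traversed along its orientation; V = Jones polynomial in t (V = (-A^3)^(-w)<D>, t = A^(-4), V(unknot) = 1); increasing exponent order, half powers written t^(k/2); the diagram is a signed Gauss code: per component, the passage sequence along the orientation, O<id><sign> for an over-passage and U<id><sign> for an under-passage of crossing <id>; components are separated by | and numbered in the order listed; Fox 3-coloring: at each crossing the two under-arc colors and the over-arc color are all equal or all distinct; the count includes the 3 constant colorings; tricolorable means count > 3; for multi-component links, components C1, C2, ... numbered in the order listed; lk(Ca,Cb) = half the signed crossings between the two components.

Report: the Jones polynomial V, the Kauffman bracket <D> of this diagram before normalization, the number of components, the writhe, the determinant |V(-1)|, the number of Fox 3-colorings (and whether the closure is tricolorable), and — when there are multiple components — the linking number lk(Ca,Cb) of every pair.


V = -t^-7 + t^-6 - t^-5 + t^-4 + t^-2
<D> = -A^-7 - A + A^5 - A^9 + A^13 (w = -5)
1 component over 13 crossings, w = -5
3 Fox colorings among 3^13, |V(-1)| = 5: not tricolorable
why: w = -5 shifts under R1 moves; the (-A^3)^(5) factor cancels that in V


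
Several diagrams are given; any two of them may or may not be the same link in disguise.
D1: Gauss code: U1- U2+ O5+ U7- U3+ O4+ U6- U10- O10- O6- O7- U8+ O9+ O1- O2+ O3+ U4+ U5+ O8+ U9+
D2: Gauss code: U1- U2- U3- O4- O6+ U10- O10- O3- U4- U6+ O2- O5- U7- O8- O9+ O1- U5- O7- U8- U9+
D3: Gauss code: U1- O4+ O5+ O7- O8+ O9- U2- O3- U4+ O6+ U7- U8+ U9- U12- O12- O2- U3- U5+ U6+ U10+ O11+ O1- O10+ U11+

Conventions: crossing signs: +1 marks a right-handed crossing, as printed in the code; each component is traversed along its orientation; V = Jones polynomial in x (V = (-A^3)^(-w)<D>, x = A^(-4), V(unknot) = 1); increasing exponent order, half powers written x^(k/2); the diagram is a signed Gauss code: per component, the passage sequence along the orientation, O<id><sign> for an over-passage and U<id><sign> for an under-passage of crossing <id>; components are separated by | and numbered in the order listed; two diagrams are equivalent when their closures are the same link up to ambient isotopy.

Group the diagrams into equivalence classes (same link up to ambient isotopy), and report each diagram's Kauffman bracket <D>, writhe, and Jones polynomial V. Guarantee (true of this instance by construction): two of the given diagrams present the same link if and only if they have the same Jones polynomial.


grouping into links: {D1} | {D2} | {D3}
V(D1) = x - x^2 + 2x^3 - x^4 + x^5 - x^6  (w +2, c 10, <D> = -A^-18 + A^-14 - A^-10 + 2A^-6 - A^-2 + A^2)
D2 (bracket A^-14 + A^-6 - A^-2; 10 crossings at w = -6): V = -x^-4 + x^-3 + x^-1
V(D3) = 1  [12 crossings, <D> = 1, w = 0]
why: comparing 3 Jones polynomials yields 3 groups


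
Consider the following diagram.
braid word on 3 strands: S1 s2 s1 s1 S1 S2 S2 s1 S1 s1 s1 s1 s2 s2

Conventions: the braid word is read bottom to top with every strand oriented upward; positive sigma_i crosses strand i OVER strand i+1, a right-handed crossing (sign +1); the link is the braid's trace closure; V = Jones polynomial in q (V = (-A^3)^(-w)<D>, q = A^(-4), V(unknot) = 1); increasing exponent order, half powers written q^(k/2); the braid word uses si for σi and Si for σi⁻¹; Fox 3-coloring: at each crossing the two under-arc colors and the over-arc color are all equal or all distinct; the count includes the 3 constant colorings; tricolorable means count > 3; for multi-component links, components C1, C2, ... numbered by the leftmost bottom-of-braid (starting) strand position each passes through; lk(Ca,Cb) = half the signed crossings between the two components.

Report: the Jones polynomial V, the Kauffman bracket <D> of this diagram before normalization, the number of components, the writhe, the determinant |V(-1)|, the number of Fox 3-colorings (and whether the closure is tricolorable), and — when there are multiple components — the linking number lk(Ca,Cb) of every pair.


V(q) = -1 + 3q - 3q^2 + 5q^3 - 5q^4 + 4q^5 - 3q^6 + 2q^7 - q^8
bracket: -A^-20 + 2A^-16 - 3A^-12 + 4A^-8 - 5A^-4 + 5 - 3A^4 + 3A^8 - A^12, w = +4
1 component, writhe +4, over 14 crossings
det 27, colorings 9 of 3^14 — tricolorable
observation: the span of V is 8, forcing >= 8 crossings in any diagram


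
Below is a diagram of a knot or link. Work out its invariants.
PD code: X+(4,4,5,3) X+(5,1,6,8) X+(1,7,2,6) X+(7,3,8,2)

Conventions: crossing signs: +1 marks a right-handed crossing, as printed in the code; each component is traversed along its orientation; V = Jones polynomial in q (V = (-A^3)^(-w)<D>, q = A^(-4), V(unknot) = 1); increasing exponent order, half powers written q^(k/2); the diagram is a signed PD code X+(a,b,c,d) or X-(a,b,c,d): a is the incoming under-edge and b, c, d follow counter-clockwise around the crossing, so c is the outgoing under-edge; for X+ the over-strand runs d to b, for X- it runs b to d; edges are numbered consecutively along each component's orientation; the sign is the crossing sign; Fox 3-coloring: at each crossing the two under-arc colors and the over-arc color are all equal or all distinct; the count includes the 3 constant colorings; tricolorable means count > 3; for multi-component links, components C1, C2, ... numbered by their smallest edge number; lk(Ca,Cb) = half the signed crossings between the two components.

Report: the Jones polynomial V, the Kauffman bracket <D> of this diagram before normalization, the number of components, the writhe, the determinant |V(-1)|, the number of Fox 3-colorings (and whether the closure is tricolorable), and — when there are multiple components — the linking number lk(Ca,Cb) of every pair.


Jones polynomial: V(q) = q + q^3 - q^4
<D> = -A^-4 + 1 + A^8; writhe +4
components 1, writhe +4 (4 crossings)
3-colorings: 9 of 3^4, det 3 — tricolorable
note: |V(-1)| = 3: so tricolorable, since 3 divides 3
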